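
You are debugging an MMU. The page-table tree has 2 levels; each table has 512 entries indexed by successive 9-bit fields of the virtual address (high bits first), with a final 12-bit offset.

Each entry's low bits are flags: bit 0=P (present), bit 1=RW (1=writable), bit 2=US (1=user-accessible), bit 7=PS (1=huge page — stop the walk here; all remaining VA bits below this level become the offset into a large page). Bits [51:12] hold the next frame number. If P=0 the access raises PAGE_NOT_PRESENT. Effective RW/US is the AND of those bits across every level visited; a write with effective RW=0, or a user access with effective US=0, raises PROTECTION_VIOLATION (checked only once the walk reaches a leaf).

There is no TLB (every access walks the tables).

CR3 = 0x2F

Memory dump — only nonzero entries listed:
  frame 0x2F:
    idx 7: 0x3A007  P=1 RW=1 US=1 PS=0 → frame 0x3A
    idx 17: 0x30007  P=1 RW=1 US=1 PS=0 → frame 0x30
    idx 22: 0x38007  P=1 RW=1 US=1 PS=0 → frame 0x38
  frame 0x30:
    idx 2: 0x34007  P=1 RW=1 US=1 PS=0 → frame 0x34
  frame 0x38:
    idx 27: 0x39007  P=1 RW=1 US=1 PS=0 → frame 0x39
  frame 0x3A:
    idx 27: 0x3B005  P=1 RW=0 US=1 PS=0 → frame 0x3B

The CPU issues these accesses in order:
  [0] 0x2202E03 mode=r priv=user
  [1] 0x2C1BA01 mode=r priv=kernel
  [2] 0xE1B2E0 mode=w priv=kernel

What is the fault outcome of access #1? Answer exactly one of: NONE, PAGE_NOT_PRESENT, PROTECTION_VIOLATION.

Walk each access:
#0 VA=0x2202E03 (r,user):
  lvl0: tbl 0x2F, slot 17 ⇒ 0x30007 (P1/RW1/US1/PS0)
  lvl1: tbl 0x30, slot 2 ⇒ 0x34007 (P1/RW1/US1/PS0)
  ⇒ phys 0x34E03  [2 reads]
#1 VA=0x2C1BA01 (r,kernel):
  lvl0: tbl 0x2F, slot 22 ⇒ 0x38007 (P1/RW1/US1/PS0)
  lvl1: tbl 0x38, slot 27 ⇒ 0x39007 (P1/RW1/US1/PS0)
  ⇒ phys 0x39A01  [2 reads]
#2 VA=0xE1B2E0 (w,kernel):
  lvl0: tbl 0x2F, slot 7 ⇒ 0x3A007 (P1/RW1/US1/PS0)
  lvl1: tbl 0x3A, slot 27 ⇒ 0x3B005 (P1/RW0/US1/PS0)
  ⇒ fault: PROTECTION_VIOLATION  — 2 lookups

Access #1 fault: NONE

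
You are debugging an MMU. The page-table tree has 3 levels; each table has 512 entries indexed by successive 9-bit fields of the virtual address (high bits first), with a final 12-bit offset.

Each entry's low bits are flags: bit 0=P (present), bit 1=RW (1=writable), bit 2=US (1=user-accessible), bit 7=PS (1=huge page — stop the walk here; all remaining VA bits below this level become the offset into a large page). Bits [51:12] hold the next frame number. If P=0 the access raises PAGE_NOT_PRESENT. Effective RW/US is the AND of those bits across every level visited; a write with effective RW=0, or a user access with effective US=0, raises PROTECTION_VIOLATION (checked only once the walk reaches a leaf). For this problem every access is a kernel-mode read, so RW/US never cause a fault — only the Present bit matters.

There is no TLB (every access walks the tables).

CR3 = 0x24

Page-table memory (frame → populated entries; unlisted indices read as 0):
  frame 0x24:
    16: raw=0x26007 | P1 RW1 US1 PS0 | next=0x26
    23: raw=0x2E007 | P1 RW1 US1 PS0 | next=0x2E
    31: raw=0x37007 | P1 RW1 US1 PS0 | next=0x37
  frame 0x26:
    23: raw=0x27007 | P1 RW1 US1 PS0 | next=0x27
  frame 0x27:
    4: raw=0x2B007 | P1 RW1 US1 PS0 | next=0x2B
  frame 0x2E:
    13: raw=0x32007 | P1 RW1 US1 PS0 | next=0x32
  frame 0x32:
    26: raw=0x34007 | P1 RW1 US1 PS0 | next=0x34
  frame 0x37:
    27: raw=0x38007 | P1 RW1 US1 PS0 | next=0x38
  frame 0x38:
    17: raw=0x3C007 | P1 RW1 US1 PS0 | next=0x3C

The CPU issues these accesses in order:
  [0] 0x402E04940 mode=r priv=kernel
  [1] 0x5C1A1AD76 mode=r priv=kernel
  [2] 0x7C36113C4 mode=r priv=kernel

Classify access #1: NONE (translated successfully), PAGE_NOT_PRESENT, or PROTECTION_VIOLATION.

Walk each access:
#0 VA=0x402E04940 (r,kernel):
  L0: frame=0x24 idx=16 entry=0x26007 [P=1 RW=1 US=1 PS=0]
  L1: frame=0x26 idx=23 entry=0x27007 [P=1 RW=1 US=1 PS=0]
  L2: frame=0x27 idx=4 entry=0x2B007 [P=1 RW=1 US=1 PS=0]
  → PA=0x2B940  (3 entries read)
#1 VA=0x5C1A1AD76 (r,kernel):
  L0: frame=0x24 idx=23 entry=0x2E007 [P=1 RW=1 US=1 PS=0]
  L1: frame=0x2E idx=13 entry=0x32007 [P=1 RW=1 US=1 PS=0]
  L2: frame=0x32 idx=26 entry=0x34007 [P=1 RW=1 US=1 PS=0]
  → PA=0x34D76  (3 entries read)
#2 VA=0x7C36113C4 (r,kernel):
  L0: frame=0x24 idx=31 entry=0x37007 [P=1 RW=1 US=1 PS=0]
  L1: frame=0x37 idx=27 entry=0x38007 [P=1 RW=1 US=1 PS=0]
  L2: frame=0x38 idx=17 entry=0x3C007 [P=1 RW=1 US=1 PS=0]
  → PA=0x3C3C4  (3 entries read)

Access #1 fault: NONE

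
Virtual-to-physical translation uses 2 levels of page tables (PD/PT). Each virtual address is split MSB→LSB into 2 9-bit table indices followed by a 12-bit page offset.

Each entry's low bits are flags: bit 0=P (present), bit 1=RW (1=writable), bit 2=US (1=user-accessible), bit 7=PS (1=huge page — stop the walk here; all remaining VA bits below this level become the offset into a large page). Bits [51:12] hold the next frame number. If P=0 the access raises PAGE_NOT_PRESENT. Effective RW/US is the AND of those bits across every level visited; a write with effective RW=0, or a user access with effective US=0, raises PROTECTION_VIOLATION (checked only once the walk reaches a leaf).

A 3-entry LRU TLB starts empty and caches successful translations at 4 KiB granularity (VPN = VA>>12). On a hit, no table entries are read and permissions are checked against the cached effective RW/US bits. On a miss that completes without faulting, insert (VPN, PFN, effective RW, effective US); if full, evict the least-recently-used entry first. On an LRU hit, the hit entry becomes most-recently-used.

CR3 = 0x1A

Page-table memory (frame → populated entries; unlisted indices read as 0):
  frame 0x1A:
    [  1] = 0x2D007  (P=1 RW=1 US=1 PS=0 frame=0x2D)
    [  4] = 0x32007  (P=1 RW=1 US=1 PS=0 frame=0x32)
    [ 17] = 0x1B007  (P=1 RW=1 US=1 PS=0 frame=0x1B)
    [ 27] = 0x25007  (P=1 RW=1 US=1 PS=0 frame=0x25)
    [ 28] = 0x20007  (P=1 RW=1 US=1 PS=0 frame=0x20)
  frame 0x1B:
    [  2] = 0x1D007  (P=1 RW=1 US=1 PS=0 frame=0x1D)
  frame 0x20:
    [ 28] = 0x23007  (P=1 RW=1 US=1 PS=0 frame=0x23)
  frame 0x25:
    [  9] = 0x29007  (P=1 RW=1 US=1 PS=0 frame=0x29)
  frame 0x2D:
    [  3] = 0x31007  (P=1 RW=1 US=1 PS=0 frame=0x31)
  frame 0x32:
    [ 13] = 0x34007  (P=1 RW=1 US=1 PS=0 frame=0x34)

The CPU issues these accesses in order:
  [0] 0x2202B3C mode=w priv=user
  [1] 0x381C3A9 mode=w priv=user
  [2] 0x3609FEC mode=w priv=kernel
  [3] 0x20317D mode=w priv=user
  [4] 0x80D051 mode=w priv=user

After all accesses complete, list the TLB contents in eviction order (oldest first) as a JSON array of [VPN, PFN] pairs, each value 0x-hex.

Walk each access:
#0 VA=0x2202B3C (w,user):
  L0: frame=0x1A idx=17 entry=0x1B007 [P=1 RW=1 US=1 PS=0]
  L1: frame=0x1B idx=2 entry=0x1D007 [P=1 RW=1 US=1 PS=0]
  ✓ 0x1DB3C  — 2 lookups
#1 VA=0x381C3A9 (w,user):
  L0: frame=0x1A idx=28 entry=0x20007 [P=1 RW=1 US=1 PS=0]
  L1: frame=0x20 idx=28 entry=0x23007 [P=1 RW=1 US=1 PS=0]
  ✓ 0x233A9  — 2 lookups
#2 VA=0x3609FEC (w,kernel):
  L0: frame=0x1A idx=27 entry=0x25007 [P=1 RW=1 US=1 PS=0]
  L1: frame=0x25 idx=9 entry=0x29007 [P=1 RW=1 US=1 PS=0]
  ✓ 0x29FEC  — 2 lookups
#3 VA=0x20317D (w,user):
  L0: frame=0x1A idx=1 entry=0x2D007 [P=1 RW=1 US=1 PS=0]
  L1: frame=0x2D idx=3 entry=0x31007 [P=1 RW=1 US=1 PS=0]
  ✓ 0x3117D  — 2 lookups
#4 VA=0x80D051 (w,user):
  L0: frame=0x1A idx=4 entry=0x32007 [P=1 RW=1 US=1 PS=0]
  L1: frame=0x32 idx=13 entry=0x34007 [P=1 RW=1 US=1 PS=0]
  ✓ 0x34051  — 2 lookups

TLB: [["0x3609", "0x29"], ["0x203", "0x31"], ["0x80D", "0x34"]]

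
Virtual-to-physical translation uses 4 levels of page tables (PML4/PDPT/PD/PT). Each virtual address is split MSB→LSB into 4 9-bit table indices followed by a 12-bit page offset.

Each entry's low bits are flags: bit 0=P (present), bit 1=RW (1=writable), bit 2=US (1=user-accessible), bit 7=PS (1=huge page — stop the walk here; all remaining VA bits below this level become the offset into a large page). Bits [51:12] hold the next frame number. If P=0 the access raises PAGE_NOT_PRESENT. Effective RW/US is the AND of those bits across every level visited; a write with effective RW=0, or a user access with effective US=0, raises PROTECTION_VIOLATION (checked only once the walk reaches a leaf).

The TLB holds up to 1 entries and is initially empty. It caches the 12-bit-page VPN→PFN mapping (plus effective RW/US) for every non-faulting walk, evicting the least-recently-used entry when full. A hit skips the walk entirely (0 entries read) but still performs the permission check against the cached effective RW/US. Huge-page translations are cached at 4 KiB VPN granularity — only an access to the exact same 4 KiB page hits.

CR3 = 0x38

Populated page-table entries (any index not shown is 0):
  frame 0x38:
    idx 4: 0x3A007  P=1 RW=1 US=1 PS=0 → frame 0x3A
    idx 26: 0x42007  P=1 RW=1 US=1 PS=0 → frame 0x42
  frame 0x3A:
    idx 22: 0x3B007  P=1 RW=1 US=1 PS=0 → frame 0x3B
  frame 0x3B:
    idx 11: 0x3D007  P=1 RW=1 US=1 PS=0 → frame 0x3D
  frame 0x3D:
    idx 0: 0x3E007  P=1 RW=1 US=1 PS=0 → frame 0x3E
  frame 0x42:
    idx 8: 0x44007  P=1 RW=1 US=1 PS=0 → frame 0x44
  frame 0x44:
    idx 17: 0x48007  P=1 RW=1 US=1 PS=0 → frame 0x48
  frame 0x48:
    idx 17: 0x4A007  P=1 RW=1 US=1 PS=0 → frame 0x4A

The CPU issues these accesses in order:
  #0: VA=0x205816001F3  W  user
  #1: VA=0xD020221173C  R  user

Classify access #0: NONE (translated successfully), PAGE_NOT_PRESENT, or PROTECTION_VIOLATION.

Per-access translation:
#0 VA=0x205816001F3 (w,user):
  lvl0: tbl 0x38, slot 4 ⇒ 0x3A007 (P1/RW1/US1/PS0)
  lvl1: tbl 0x3A, slot 22 ⇒ 0x3B007 (P1/RW1/US1/PS0)
  lvl2: tbl 0x3B, slot 11 ⇒ 0x3D007 (P1/RW1/US1/PS0)
  lvl3: tbl 0x3D, slot 0 ⇒ 0x3E007 (P1/RW1/US1/PS0)
  ✓ 0x3E1F3  — 4 lookups
#1 VA=0xD020221173C (r,user):
  lvl0: tbl 0x38, slot 26 ⇒ 0x42007 (P1/RW1/US1/PS0)
  lvl1: tbl 0x42, slot 8 ⇒ 0x44007 (P1/RW1/US1/PS0)
  lvl2: tbl 0x44, slot 17 ⇒ 0x48007 (P1/RW1/US1/PS0)
  lvl3: tbl 0x48, slot 17 ⇒ 0x4A007 (P1/RW1/US1/PS0)
  ✓ 0x4A73C  — 4 lookups

Access #0 fault: NONE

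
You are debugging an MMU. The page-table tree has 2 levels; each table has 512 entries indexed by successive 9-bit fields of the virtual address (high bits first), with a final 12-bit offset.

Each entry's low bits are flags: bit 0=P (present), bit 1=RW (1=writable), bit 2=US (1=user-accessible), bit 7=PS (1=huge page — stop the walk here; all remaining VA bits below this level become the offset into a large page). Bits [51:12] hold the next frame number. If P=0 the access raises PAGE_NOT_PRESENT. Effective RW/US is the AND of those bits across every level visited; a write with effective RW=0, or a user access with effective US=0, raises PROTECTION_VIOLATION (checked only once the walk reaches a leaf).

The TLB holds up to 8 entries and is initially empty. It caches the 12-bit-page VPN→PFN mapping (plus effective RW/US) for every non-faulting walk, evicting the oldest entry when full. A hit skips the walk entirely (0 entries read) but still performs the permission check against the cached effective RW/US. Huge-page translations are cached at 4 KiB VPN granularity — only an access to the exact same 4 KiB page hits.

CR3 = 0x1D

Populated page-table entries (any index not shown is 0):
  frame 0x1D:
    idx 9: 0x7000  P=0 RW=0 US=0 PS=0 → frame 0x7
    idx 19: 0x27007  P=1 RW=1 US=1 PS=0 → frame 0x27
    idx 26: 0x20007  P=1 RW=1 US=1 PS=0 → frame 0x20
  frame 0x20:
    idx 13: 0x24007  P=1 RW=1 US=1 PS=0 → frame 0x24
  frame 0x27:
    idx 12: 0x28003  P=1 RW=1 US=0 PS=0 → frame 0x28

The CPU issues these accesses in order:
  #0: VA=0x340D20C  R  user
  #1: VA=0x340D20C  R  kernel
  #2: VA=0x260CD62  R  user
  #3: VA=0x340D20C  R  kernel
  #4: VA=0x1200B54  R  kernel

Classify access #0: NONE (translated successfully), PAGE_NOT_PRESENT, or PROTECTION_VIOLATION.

Per-access translation:
#0 VA=0x340D20C (r,user):
  [0] read 0x1D idx=26: raw=0x20007 flags P=1 W=1 U=1 S=0
  [1] read 0x20 idx=13: raw=0x24007 flags P=1 W=1 U=1 S=0
  ✓ 0x2420C  — 2 lookups
#1 VA=0x340D20C (r,kernel):
  TLB hit vpn=0x340D → PA=0x2420C
#2 VA=0x260CD62 (r,user):
  [0] read 0x1D idx=19: raw=0x27007 flags P=1 W=1 U=1 S=0
  [1] read 0x27 idx=12: raw=0x28003 flags P=1 W=1 U=0 S=0
  ⇒ fault: PROTECTION_VIOLATION  — 2 lookups
#3 VA=0x340D20C (r,kernel):
  TLB hit vpn=0x340D → PA=0x2420C
#4 VA=0x1200B54 (r,kernel):
  [0] read 0x1D idx=9: raw=0x7000 flags P=0 W=0 U=0 S=0
  ⇒ fault: PAGE_NOT_PRESENT  — 1 lookups

Access #0 fault: NONE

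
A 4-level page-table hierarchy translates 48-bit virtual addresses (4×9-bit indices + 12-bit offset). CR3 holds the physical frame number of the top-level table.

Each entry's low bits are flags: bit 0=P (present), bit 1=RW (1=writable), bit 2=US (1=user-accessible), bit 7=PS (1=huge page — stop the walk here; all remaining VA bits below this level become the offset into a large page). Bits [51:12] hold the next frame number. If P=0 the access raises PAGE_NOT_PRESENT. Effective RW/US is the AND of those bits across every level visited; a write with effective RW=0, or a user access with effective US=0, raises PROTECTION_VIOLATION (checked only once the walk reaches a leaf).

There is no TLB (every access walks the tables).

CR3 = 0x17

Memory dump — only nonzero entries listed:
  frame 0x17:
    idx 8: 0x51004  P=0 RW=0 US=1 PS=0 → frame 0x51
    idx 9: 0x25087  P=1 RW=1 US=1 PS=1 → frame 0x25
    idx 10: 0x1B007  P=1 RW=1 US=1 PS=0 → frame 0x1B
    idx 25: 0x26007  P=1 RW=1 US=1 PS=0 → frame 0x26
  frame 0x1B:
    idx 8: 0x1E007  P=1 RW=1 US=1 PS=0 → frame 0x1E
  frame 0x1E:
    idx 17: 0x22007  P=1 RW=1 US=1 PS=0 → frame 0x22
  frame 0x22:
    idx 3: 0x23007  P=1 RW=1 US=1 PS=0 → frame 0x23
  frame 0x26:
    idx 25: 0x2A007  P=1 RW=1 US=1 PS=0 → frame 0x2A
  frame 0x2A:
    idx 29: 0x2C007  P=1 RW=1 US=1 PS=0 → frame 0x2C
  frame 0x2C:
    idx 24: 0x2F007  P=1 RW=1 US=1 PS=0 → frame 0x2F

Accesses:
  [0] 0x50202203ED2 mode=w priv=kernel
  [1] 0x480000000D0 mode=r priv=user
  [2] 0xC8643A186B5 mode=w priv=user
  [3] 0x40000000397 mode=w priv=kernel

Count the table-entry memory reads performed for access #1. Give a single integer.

Walk each access:
#0 VA=0x50202203ED2 (w,kernel):
  lvl0: tbl 0x17, slot 10 ⇒ 0x1B007 (P1/RW1/US1/PS0)
  lvl1: tbl 0x1B, slot 8 ⇒ 0x1E007 (P1/RW1/US1/PS0)
  lvl2: tbl 0x1E, slot 17 ⇒ 0x22007 (P1/RW1/US1/PS0)
  lvl3: tbl 0x22, slot 3 ⇒ 0x23007 (P1/RW1/US1/PS0)
  ✓ 0x23ED2  — 4 lookups
#1 VA=0x480000000D0 (r,user):
  lvl0: tbl 0x17, slot 9 ⇒ 0x25087 (P1/RW1/US1/PS1)
  ✓ 0x250D0 (huge @L0)  — 1 lookups
#2 VA=0xC8643A186B5 (w,user):
  lvl0: tbl 0x17, slot 25 ⇒ 0x26007 (P1/RW1/US1/PS0)
  lvl1: tbl 0x26, slot 25 ⇒ 0x2A007 (P1/RW1/US1/PS0)
  lvl2: tbl 0x2A, slot 29 ⇒ 0x2C007 (P1/RW1/US1/PS0)
  lvl3: tbl 0x2C, slot 24 ⇒ 0x2F007 (P1/RW1/US1/PS0)
  ✓ 0x2F6B5  — 4 lookups
#3 VA=0x40000000397 (w,kernel):
  lvl0: tbl 0x17, slot 8 ⇒ 0x51004 (P0/RW0/US1/PS0)
  ⇒ fault: PAGE_NOT_PRESENT  — 1 lookups

Entries read for #1: 1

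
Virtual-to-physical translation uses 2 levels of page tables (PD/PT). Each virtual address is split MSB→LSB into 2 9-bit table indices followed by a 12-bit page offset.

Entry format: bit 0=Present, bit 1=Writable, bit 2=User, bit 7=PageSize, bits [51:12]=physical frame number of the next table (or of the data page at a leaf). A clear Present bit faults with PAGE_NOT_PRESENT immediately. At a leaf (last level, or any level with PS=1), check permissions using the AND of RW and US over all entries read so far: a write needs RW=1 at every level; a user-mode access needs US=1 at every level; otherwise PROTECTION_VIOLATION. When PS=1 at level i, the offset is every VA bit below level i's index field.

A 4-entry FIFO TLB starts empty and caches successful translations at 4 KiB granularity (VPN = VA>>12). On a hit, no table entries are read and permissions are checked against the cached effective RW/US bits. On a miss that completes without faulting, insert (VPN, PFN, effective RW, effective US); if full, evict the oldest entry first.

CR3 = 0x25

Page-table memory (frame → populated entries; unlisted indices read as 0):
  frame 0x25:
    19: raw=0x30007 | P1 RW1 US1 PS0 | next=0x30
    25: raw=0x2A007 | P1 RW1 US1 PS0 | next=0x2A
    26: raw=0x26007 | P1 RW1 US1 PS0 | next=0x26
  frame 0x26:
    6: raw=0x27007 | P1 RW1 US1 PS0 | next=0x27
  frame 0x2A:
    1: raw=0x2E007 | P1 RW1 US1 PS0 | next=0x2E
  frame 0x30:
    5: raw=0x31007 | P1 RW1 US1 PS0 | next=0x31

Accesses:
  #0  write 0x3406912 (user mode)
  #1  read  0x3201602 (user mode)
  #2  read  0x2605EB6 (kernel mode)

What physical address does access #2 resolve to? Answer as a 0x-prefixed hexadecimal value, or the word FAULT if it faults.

Trace:
#0 VA=0x3406912 (w,user):
  lvl0: tbl 0x25, slot 26 ⇒ 0x26007 (P1/RW1/US1/PS0)
  lvl1: tbl 0x26, slot 6 ⇒ 0x27007 (P1/RW1/US1/PS0)
  ⇒ phys 0x27912  [2 reads]
#1 VA=0x3201602 (r,user):
  lvl0: tbl 0x25, slot 25 ⇒ 0x2A007 (P1/RW1/US1/PS0)
  lvl1: tbl 0x2A, slot 1 ⇒ 0x2E007 (P1/RW1/US1/PS0)
  ⇒ phys 0x2E602  [2 reads]
#2 VA=0x2605EB6 (r,kernel):
  lvl0: tbl 0x25, slot 19 ⇒ 0x30007 (P1/RW1/US1/PS0)
  lvl1: tbl 0x30, slot 5 ⇒ 0x31007 (P1/RW1/US1/PS0)
  ⇒ phys 0x31EB6  [2 reads]

Access #2 PA: 0x31EB6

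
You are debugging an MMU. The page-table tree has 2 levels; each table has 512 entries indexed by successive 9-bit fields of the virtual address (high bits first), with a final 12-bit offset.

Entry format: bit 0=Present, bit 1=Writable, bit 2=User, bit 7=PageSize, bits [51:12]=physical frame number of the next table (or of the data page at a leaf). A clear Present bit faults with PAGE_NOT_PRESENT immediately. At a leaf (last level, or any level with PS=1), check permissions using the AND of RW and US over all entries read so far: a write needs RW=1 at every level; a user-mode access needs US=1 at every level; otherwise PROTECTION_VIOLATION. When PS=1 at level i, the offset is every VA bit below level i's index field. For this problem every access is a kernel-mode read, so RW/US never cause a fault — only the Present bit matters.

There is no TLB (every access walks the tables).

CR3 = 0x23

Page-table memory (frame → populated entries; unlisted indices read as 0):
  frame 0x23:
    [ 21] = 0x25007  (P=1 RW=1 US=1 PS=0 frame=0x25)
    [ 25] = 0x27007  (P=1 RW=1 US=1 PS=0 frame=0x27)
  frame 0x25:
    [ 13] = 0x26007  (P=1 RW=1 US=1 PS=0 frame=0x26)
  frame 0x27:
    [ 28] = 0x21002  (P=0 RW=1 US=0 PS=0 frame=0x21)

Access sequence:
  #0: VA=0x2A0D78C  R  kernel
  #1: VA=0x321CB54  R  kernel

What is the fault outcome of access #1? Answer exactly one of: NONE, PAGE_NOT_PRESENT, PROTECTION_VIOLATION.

Walk each access:
#0 VA=0x2A0D78C (r,kernel):
  L0: frame=0x23 idx=21 entry=0x25007 [P=1 RW=1 US=1 PS=0]
  L1: frame=0x25 idx=13 entry=0x26007 [P=1 RW=1 US=1 PS=0]
  → PA=0x2678C  (2 entries read)
#1 VA=0x321CB54 (r,kernel):
  L0: frame=0x23 idx=25 entry=0x27007 [P=1 RW=1 US=1 PS=0]
  L1: frame=0x27 idx=28 entry=0x21002 [P=0 RW=1 US=0 PS=0]
  → PAGE_NOT_PRESENT  (2 entries read)

Access #1 fault: PAGE_NOT_PRESENT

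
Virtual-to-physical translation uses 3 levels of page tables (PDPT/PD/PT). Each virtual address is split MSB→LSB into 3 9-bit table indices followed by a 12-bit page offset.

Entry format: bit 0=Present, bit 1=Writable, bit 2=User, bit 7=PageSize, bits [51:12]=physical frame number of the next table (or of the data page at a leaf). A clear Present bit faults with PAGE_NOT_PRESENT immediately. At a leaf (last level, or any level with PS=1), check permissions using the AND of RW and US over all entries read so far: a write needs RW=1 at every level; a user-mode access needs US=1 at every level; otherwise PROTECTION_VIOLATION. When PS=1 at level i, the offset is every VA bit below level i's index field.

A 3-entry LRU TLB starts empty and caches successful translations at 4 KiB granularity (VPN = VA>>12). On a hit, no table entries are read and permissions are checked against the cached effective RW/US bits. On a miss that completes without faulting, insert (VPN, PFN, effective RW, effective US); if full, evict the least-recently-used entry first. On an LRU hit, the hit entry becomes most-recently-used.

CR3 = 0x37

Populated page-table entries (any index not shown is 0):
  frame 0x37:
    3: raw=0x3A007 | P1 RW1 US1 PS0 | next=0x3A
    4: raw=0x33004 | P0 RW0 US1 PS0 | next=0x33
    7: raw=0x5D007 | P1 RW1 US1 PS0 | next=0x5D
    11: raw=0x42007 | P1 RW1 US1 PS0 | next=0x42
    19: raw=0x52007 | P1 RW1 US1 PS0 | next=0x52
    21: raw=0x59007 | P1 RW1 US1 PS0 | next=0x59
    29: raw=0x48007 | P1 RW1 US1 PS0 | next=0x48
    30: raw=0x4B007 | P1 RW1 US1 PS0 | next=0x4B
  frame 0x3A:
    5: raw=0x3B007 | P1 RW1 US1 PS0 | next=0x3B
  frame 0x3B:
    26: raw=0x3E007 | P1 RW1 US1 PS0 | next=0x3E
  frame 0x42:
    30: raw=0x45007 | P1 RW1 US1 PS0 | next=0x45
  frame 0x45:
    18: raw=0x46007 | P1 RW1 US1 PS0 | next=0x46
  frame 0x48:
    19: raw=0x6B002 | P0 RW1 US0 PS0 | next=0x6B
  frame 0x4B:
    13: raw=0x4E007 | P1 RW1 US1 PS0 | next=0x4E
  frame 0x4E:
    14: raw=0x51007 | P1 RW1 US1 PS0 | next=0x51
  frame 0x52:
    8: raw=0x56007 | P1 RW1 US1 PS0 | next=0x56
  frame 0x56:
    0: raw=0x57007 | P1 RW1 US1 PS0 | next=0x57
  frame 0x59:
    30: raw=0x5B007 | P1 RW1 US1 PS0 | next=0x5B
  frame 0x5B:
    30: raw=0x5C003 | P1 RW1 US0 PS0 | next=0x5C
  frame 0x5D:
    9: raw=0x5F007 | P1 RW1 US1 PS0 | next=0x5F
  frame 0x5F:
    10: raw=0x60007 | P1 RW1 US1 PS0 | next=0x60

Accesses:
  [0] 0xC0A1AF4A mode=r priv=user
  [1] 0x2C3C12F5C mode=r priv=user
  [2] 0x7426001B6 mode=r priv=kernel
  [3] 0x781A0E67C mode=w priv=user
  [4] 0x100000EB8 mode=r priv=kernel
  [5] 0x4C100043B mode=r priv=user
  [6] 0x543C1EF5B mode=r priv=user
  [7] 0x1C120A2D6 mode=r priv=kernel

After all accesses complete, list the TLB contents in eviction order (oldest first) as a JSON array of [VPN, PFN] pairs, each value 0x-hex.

Per-access translation:
#0 VA=0xC0A1AF4A (r,user):
  L0: frame=0x37 idx=3 entry=0x3A007 [P=1 RW=1 US=1 PS=0]
  L1: frame=0x3A idx=5 entry=0x3B007 [P=1 RW=1 US=1 PS=0]
  L2: frame=0x3B idx=26 entry=0x3E007 [P=1 RW=1 US=1 PS=0]
  → PA=0x3EF4A  (3 entries read)
#1 VA=0x2C3C12F5C (r,user):
  L0: frame=0x37 idx=11 entry=0x42007 [P=1 RW=1 US=1 PS=0]
  L1: frame=0x42 idx=30 entry=0x45007 [P=1 RW=1 US=1 PS=0]
  L2: frame=0x45 idx=18 entry=0x46007 [P=1 RW=1 US=1 PS=0]
  → PA=0x46F5C  (3 entries read)
#2 VA=0x7426001B6 (r,kernel):
  L0: frame=0x37 idx=29 entry=0x48007 [P=1 RW=1 US=1 PS=0]
  L1: frame=0x48 idx=19 entry=0x6B002 [P=0 RW=1 US=0 PS=0]
  → PAGE_NOT_PRESENT  (2 entries read)
#3 VA=0x781A0E67C (w,user):
  L0: frame=0x37 idx=30 entry=0x4B007 [P=1 RW=1 US=1 PS=0]
  L1: frame=0x4B idx=13 entry=0x4E007 [P=1 RW=1 US=1 PS=0]
  L2: frame=0x4E idx=14 entry=0x51007 [P=1 RW=1 US=1 PS=0]
  → PA=0x5167C  (3 entries read)
#4 VA=0x100000EB8 (r,kernel):
  L0: frame=0x37 idx=4 entry=0x33004 [P=0 RW=0 US=1 PS=0]
  → PAGE_NOT_PRESENT  (1 entries read)
#5 VA=0x4C100043B (r,user):
  L0: frame=0x37 idx=19 entry=0x52007 [P=1 RW=1 US=1 PS=0]
  L1: frame=0x52 idx=8 entry=0x56007 [P=1 RW=1 US=1 PS=0]
  L2: frame=0x56 idx=0 entry=0x57007 [P=1 RW=1 US=1 PS=0]
  → PA=0x5743B  (3 entries read)
#6 VA=0x543C1EF5B (r,user):
  L0: frame=0x37 idx=21 entry=0x59007 [P=1 RW=1 US=1 PS=0]
  L1: frame=0x59 idx=30 entry=0x5B007 [P=1 RW=1 US=1 PS=0]
  L2: frame=0x5B idx=30 entry=0x5C003 [P=1 RW=1 US=0 PS=0]
  → PROTECTION_VIOLATION  (3 entries read)
#7 VA=0x1C120A2D6 (r,kernel):
  L0: frame=0x37 idx=7 entry=0x5D007 [P=1 RW=1 US=1 PS=0]
  L1: frame=0x5D idx=9 entry=0x5F007 [P=1 RW=1 US=1 PS=0]
  L2: frame=0x5F idx=10 entry=0x60007 [P=1 RW=1 US=1 PS=0]
  → PA=0x602D6  (3 entries read)

TLB: [["0x781A0E", "0x51"], ["0x4C1000", "0x57"], ["0x1C120A", "0x60"]]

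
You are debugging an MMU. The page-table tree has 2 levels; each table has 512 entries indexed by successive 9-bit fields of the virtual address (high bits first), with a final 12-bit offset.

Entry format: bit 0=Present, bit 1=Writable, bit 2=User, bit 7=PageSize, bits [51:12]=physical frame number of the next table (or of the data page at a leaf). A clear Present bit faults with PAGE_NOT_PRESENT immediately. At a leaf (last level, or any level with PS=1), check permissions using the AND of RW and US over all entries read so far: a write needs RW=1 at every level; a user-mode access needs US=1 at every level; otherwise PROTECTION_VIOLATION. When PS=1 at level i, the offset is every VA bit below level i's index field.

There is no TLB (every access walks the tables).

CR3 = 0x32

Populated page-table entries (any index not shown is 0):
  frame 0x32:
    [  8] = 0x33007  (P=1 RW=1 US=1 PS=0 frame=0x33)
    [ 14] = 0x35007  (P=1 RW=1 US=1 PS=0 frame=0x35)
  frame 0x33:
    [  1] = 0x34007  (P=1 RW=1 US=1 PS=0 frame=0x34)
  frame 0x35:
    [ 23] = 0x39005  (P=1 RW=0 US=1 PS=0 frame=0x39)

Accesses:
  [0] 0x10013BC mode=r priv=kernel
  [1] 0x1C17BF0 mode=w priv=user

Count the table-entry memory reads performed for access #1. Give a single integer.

Walk each access:
#0 VA=0x10013BC (r,kernel):
  L0: frame=0x32 idx=8 entry=0x33007 [P=1 RW=1 US=1 PS=0]
  L1: frame=0x33 idx=1 entry=0x34007 [P=1 RW=1 US=1 PS=0]
  → PA=0x343BC  (2 entries read)
#1 VA=0x1C17BF0 (w,user):
  L0: frame=0x32 idx=14 entry=0x35007 [P=1 RW=1 US=1 PS=0]
  L1: frame=0x35 idx=23 entry=0x39005 [P=1 RW=0 US=1 PS=0]
  ✗ PROTECTION_VIOLATION  [2 reads]

Entries read for #1: 2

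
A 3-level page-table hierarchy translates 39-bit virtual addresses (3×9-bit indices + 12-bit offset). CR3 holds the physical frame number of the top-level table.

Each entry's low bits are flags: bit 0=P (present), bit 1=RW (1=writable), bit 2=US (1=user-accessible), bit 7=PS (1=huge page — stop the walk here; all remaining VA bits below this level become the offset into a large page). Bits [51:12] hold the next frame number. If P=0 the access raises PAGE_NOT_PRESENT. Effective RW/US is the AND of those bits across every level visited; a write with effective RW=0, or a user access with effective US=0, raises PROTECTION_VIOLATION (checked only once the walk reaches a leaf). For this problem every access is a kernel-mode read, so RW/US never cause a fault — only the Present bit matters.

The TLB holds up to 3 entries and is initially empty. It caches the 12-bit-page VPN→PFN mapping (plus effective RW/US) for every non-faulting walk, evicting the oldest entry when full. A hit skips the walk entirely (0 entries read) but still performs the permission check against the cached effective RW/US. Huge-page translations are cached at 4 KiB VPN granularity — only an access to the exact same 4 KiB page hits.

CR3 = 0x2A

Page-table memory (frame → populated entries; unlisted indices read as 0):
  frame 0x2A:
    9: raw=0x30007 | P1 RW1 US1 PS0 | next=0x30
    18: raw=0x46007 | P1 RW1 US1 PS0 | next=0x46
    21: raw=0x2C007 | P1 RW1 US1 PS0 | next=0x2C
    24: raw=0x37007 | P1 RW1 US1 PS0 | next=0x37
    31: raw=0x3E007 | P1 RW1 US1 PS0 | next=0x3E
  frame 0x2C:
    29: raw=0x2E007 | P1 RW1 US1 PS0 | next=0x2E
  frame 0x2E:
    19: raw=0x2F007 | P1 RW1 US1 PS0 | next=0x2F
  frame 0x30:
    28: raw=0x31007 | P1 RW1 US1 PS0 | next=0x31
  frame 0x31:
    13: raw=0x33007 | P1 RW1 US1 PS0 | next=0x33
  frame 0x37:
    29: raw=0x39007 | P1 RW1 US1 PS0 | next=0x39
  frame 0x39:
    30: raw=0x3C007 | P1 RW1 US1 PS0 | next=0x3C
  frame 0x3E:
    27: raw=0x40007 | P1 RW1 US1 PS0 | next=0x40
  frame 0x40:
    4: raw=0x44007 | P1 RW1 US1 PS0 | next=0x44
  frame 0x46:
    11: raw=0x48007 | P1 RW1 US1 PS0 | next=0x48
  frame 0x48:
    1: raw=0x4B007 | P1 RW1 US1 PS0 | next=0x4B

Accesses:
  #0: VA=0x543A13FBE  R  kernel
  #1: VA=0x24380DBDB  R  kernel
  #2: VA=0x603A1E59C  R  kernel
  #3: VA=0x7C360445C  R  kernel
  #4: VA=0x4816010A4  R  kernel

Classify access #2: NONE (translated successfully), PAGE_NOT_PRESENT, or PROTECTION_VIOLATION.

Trace:
#0 VA=0x543A13FBE (r,kernel):
  [0] read 0x2A idx=21: raw=0x2C007 flags P=1 W=1 U=1 S=0
  [1] read 0x2C idx=29: raw=0x2E007 flags P=1 W=1 U=1 S=0
  [2] read 0x2E idx=19: raw=0x2F007 flags P=1 W=1 U=1 S=0
  → PA=0x2FFBE  (3 entries read)
#1 VA=0x24380DBDB (r,kernel):
  [0] read 0x2A idx=9: raw=0x30007 flags P=1 W=1 U=1 S=0
  [1] read 0x30 idx=28: raw=0x31007 flags P=1 W=1 U=1 S=0
  [2] read 0x31 idx=13: raw=0x33007 flags P=1 W=1 U=1 S=0
  → PA=0x33BDB  (3 entries read)
#2 VA=0x603A1E59C (r,kernel):
  [0] read 0x2A idx=24: raw=0x37007 flags P=1 W=1 U=1 S=0
  [1] read 0x37 idx=29: raw=0x39007 flags P=1 W=1 U=1 S=0
  [2] read 0x39 idx=30: raw=0x3C007 flags P=1 W=1 U=1 S=0
  → PA=0x3C59C  (3 entries read)
#3 VA=0x7C360445C (r,kernel):
  [0] read 0x2A idx=31: raw=0x3E007 flags P=1 W=1 U=1 S=0
  [1] read 0x3E idx=27: raw=0x40007 flags P=1 W=1 U=1 S=0
  [2] read 0x40 idx=4: raw=0x44007 flags P=1 W=1 U=1 S=0
  → PA=0x4445C  (3 entries read)
#4 VA=0x4816010A4 (r,kernel):
  [0] read 0x2A idx=18: raw=0x46007 flags P=1 W=1 U=1 S=0
  [1] read 0x46 idx=11: raw=0x48007 flags P=1 W=1 U=1 S=0
  [2] read 0x48 idx=1: raw=0x4B007 flags P=1 W=1 U=1 S=0
  → PA=0x4B0A4  (3 entries read)

Access #2 fault: NONE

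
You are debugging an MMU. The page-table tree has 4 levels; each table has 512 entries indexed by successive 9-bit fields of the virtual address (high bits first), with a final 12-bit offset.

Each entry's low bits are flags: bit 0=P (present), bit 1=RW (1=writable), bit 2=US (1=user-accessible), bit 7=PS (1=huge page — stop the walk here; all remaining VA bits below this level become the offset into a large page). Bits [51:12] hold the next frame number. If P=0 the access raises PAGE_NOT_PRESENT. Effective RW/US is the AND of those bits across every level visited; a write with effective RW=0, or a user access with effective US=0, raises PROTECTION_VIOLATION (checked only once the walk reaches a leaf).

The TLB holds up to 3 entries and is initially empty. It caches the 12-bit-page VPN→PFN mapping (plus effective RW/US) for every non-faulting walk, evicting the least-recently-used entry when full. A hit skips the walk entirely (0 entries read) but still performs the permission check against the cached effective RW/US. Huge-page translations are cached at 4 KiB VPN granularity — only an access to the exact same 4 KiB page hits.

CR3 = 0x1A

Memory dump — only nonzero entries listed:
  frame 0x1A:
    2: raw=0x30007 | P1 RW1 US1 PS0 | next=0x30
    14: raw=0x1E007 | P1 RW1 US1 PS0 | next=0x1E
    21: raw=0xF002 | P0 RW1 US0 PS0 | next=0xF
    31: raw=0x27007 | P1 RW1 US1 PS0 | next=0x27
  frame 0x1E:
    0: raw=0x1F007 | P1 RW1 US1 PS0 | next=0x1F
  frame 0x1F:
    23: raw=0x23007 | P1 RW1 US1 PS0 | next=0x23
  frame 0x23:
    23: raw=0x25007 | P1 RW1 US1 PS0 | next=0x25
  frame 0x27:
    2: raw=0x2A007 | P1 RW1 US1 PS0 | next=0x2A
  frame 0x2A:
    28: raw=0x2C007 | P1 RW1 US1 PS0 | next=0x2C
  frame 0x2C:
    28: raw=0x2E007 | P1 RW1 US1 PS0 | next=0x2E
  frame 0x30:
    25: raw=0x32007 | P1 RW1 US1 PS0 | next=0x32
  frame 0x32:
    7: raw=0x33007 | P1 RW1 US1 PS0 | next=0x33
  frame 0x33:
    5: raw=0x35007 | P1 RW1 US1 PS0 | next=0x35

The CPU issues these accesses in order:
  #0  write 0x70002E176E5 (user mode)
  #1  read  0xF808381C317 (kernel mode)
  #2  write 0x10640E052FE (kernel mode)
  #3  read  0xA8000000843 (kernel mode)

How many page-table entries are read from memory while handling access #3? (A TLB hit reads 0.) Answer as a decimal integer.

Per-access translation:
#0 VA=0x70002E176E5 (w,user):
  L0 @0x1A[14] → 0x1E007  P=1,RW=1,US=1,PS=0
  L1 @0x1E[0] → 0x1F007  P=1,RW=1,US=1,PS=0
  L2 @0x1F[23] → 0x23007  P=1,RW=1,US=1,PS=0
  L3 @0x23[23] → 0x25007  P=1,RW=1,US=1,PS=0
  ✓ 0x256E5  — 4 lookups
#1 VA=0xF808381C317 (r,kernel):
  L0 @0x1A[31] → 0x27007  P=1,RW=1,US=1,PS=0
  L1 @0x27[2] → 0x2A007  P=1,RW=1,US=1,PS=0
  L2 @0x2A[28] → 0x2C007  P=1,RW=1,US=1,PS=0
  L3 @0x2C[28] → 0x2E007  P=1,RW=1,US=1,PS=0
  ✓ 0x2E317  — 4 lookups
#2 VA=0x10640E052FE (w,kernel):
  L0 @0x1A[2] → 0x30007  P=1,RW=1,US=1,PS=0
  L1 @0x30[25] → 0x32007  P=1,RW=1,US=1,PS=0
  L2 @0x32[7] → 0x33007  P=1,RW=1,US=1,PS=0
  L3 @0x33[5] → 0x35007  P=1,RW=1,US=1,PS=0
  ✓ 0x352FE  — 4 lookups
#3 VA=0xA8000000843 (r,kernel):
  L0 @0x1A[21] → 0xF002  P=0,RW=1,US=0,PS=0
  → PAGE_NOT_PRESENT  (1 entries read)

Entries read for #3: 1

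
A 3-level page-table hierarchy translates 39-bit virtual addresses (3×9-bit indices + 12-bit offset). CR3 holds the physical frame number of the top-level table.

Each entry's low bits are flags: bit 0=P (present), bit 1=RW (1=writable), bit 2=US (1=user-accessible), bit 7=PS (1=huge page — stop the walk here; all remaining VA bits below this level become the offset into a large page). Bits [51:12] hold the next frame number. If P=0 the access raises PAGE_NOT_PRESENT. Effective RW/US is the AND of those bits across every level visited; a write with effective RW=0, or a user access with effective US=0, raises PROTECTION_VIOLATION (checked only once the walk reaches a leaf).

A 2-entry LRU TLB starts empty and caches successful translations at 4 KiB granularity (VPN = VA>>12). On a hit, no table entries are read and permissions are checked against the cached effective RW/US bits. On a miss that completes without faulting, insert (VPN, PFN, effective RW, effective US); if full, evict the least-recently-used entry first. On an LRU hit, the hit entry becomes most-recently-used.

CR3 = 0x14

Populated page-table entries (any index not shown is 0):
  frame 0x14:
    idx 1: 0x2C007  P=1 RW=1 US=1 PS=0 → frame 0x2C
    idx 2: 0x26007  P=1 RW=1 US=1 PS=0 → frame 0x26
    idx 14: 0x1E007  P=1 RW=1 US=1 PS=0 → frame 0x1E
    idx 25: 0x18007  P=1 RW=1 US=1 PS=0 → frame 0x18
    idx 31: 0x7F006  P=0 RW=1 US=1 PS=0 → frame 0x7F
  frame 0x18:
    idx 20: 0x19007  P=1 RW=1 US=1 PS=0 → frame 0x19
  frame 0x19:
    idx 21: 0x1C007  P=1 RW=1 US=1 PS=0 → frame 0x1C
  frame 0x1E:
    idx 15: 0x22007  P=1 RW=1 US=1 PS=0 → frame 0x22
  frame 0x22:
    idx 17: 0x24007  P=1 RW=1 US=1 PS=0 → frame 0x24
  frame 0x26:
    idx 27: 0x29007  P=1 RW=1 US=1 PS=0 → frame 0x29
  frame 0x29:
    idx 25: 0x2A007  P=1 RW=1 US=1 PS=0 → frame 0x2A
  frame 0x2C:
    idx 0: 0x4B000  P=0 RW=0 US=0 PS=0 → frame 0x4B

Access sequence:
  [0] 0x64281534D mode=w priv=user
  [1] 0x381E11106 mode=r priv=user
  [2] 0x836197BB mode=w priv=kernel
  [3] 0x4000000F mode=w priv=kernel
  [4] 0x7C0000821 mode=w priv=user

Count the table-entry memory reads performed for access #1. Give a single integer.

Walk each access:
#0 VA=0x64281534D (w,user):
  lvl0: tbl 0x14, slot 25 ⇒ 0x18007 (P1/RW1/US1/PS0)
  lvl1: tbl 0x18, slot 20 ⇒ 0x19007 (P1/RW1/US1/PS0)
  lvl2: tbl 0x19, slot 21 ⇒ 0x1C007 (P1/RW1/US1/PS0)
  ⇒ phys 0x1C34D  [3 reads]
#1 VA=0x381E11106 (r,user):
  lvl0: tbl 0x14, slot 14 ⇒ 0x1E007 (P1/RW1/US1/PS0)
  lvl1: tbl 0x1E, slot 15 ⇒ 0x22007 (P1/RW1/US1/PS0)
  lvl2: tbl 0x22, slot 17 ⇒ 0x24007 (P1/RW1/US1/PS0)
  ⇒ phys 0x24106  [3 reads]
#2 VA=0x836197BB (w,kernel):
  lvl0: tbl 0x14, slot 2 ⇒ 0x26007 (P1/RW1/US1/PS0)
  lvl1: tbl 0x26, slot 27 ⇒ 0x29007 (P1/RW1/US1/PS0)
  lvl2: tbl 0x29, slot 25 ⇒ 0x2A007 (P1/RW1/US1/PS0)
  ⇒ phys 0x2A7BB  [3 reads]
#3 VA=0x4000000F (w,kernel):
  lvl0: tbl 0x14, slot 1 ⇒ 0x2C007 (P1/RW1/US1/PS0)
  lvl1: tbl 0x2C, slot 0 ⇒ 0x4B000 (P0/RW0/US0/PS0)
  → PAGE_NOT_PRESENT  (2 entries read)
#4 VA=0x7C0000821 (w,user):
  lvl0: tbl 0x14, slot 31 ⇒ 0x7F006 (P0/RW1/US1/PS0)
  → PAGE_NOT_PRESENT  (1 entries read)

Entries read for #1: 3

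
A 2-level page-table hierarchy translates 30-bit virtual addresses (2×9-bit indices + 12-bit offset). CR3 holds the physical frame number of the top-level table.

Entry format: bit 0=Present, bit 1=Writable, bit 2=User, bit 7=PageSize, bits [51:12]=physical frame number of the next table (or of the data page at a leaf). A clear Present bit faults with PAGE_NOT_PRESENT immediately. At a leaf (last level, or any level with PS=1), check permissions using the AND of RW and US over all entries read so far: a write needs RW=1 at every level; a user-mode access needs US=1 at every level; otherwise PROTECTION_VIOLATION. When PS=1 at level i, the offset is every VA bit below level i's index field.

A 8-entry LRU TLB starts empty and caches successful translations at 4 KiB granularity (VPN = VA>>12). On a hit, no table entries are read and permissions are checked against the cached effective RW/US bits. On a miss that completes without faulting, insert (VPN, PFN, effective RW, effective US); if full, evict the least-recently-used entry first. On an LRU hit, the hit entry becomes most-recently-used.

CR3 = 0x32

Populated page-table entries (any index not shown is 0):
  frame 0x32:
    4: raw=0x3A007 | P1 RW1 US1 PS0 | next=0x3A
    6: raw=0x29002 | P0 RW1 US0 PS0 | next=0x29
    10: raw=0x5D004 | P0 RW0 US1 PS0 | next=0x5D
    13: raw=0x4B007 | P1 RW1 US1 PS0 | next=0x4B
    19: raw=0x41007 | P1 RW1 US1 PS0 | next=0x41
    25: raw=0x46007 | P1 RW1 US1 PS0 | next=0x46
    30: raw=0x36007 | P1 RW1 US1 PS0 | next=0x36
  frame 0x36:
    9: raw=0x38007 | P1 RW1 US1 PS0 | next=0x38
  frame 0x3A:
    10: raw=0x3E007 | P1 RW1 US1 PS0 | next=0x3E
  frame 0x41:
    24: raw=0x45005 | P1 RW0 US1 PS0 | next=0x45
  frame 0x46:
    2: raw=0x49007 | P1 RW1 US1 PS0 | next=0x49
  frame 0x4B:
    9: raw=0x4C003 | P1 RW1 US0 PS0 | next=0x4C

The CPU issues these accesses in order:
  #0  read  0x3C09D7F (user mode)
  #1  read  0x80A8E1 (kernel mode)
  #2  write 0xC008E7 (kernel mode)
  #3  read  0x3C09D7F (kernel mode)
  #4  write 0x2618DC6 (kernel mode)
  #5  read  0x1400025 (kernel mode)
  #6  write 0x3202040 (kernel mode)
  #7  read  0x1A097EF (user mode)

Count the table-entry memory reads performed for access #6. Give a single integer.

Walk each access:
#0 VA=0x3C09D7F (r,user):
  lvl0: tbl 0x32, slot 30 ⇒ 0x36007 (P1/RW1/US1/PS0)
  lvl1: tbl 0x36, slot 9 ⇒ 0x38007 (P1/RW1/US1/PS0)
  → PA=0x38D7F  (2 entries read)
#1 VA=0x80A8E1 (r,kernel):
  lvl0: tbl 0x32, slot 4 ⇒ 0x3A007 (P1/RW1/US1/PS0)
  lvl1: tbl 0x3A, slot 10 ⇒ 0x3E007 (P1/RW1/US1/PS0)
  → PA=0x3E8E1  (2 entries read)
#2 VA=0xC008E7 (w,kernel):
  lvl0: tbl 0x32, slot 6 ⇒ 0x29002 (P0/RW1/US0/PS0)
  ⇒ fault: PAGE_NOT_PRESENT  — 1 lookups
#3 VA=0x3C09D7F (r,kernel):
  TLB hit vpn=0x3C09 → PA=0x38D7F
#4 VA=0x2618DC6 (w,kernel):
  lvl0: tbl 0x32, slot 19 ⇒ 0x41007 (P1/RW1/US1/PS0)
  lvl1: tbl 0x41, slot 24 ⇒ 0x45005 (P1/RW0/US1/PS0)
  ⇒ fault: PROTECTION_VIOLATION  — 2 lookups
#5 VA=0x1400025 (r,kernel):
  lvl0: tbl 0x32, slot 10 ⇒ 0x5D004 (P0/RW0/US1/PS0)
  ⇒ fault: PAGE_NOT_PRESENT  — 1 lookups
#6 VA=0x3202040 (w,kernel):
  lvl0: tbl 0x32, slot 25 ⇒ 0x46007 (P1/RW1/US1/PS0)
  lvl1: tbl 0x46, slot 2 ⇒ 0x49007 (P1/RW1/US1/PS0)
  → PA=0x49040  (2 entries read)
#7 VA=0x1A097EF (r,user):
  lvl0: tbl 0x32, slot 13 ⇒ 0x4B007 (P1/RW1/US1/PS0)
  lvl1: tbl 0x4B, slot 9 ⇒ 0x4C003 (P1/RW1/US0/PS0)
  ⇒ fault: PROTECTION_VIOLATION  — 2 lookups

Entries read for #6: 2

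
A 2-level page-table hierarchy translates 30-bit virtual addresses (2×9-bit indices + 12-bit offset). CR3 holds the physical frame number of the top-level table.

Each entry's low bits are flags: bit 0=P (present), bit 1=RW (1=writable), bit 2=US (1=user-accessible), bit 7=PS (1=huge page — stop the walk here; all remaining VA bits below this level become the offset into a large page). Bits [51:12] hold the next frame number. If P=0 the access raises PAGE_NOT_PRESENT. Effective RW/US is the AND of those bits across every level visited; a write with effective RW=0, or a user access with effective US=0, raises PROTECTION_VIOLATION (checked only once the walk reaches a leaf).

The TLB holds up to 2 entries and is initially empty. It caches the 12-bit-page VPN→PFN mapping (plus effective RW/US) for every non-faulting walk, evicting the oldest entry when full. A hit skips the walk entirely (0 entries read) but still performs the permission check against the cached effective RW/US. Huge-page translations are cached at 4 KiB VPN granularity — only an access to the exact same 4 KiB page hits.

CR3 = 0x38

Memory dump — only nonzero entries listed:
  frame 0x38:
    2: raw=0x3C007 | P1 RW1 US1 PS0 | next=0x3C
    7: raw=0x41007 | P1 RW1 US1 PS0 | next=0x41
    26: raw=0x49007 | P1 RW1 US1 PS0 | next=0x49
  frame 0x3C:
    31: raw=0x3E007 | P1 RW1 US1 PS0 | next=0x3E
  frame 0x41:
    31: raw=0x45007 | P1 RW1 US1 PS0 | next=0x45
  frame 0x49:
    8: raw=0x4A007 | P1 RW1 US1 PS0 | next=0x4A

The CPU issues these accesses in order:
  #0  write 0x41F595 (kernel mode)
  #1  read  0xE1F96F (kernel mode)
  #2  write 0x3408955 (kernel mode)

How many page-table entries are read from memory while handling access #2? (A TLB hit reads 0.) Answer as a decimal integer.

Walk each access:
#0 VA=0x41F595 (w,kernel):
  L0 @0x38[2] → 0x3C007  P=1,RW=1,US=1,PS=0
  L1 @0x3C[31] → 0x3E007  P=1,RW=1,US=1,PS=0
  ⇒ phys 0x3E595  [2 reads]
#1 VA=0xE1F96F (r,kernel):
  L0 @0x38[7] → 0x41007  P=1,RW=1,US=1,PS=0
  L1 @0x41[31] → 0x45007  P=1,RW=1,US=1,PS=0
  ⇒ phys 0x4596F  [2 reads]
#2 VA=0x3408955 (w,kernel):
  L0 @0x38[26] → 0x49007  P=1,RW=1,US=1,PS=0
  L1 @0x49[8] → 0x4A007  P=1,RW=1,US=1,PS=0
  ⇒ phys 0x4A955  [2 reads]

Entries read for #2: 2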